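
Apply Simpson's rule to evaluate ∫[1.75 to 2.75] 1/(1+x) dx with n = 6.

f(x) = 1/(1+x)
a = 1.75, b = 2.75, n = 6
h = (b - a)/n = 0.166667

Simpson's rule: (h/3)[f(x₀) + 4f(x₁) + 2f(x₂) + ... + f(xₙ)]

x_0 = 1.7500, f(x_0) = 0.363636, coefficient = 1
x_1 = 1.9167, f(x_1) = 0.342857, coefficient = 4
x_2 = 2.0833, f(x_2) = 0.324324, coefficient = 2
x_3 = 2.2500, f(x_3) = 0.307692, coefficient = 4
x_4 = 2.4167, f(x_4) = 0.292683, coefficient = 2
x_5 = 2.5833, f(x_5) = 0.279070, coefficient = 4
x_6 = 2.7500, f(x_6) = 0.266667, coefficient = 1

I ≈ (0.166667/3) × 5.582794 = 0.310155
Exact value: 0.310155
Error: 0.000000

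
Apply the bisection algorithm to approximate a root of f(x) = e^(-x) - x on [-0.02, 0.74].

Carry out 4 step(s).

f(x) = e^(-x) - x
Initial interval: [-0.02, 0.74]

Iteration 1:
  c_1 = (-0.020000 + 0.740000)/2 = 0.360000
  f(c_1) = f(0.360000) = 0.337676
  f(a) × f(c) ≥ 0, new interval: [0.360000, 0.740000]
Iteration 2:
  c_2 = (0.360000 + 0.740000)/2 = 0.550000
  f(c_2) = f(0.550000) = 0.026950
  f(a) × f(c) ≥ 0, new interval: [0.550000, 0.740000]
Iteration 3:
  c_3 = (0.550000 + 0.740000)/2 = 0.645000
  f(c_3) = f(0.645000) = -0.120337
  f(a) × f(c) < 0, new interval: [0.550000, 0.645000]
Iteration 4:
  c_4 = (0.550000 + 0.645000)/2 = 0.597500
  f(c_4) = f(0.597500) = -0.047315
  f(a) × f(c) < 0, new interval: [0.550000, 0.597500]

After 4 iteration(s), the approximation is c_4 = 0.597500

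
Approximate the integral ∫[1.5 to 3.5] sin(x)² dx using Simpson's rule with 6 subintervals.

f(x) = sin(x)²
a = 1.5, b = 3.5, n = 6
h = (b - a)/n = 0.333333

Simpson's rule: (h/3)[f(x₀) + 4f(x₁) + 2f(x₂) + ... + f(xₙ)]

x_0 = 1.5000, f(x_0) = 0.994996, coefficient = 1
x_1 = 1.8333, f(x_1) = 0.932643, coefficient = 4
x_2 = 2.1667, f(x_2) = 0.685022, coefficient = 2
x_3 = 2.5000, f(x_3) = 0.358169, coefficient = 4
x_4 = 2.8333, f(x_4) = 0.092052, coefficient = 2
x_5 = 3.1667, f(x_5) = 0.000629, coefficient = 4
x_6 = 3.5000, f(x_6) = 0.123049, coefficient = 1

I ≈ (0.333333/3) × 7.837956 = 0.870884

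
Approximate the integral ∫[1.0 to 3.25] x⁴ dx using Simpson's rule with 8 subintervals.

f(x) = x⁴
a = 1.0, b = 3.25, n = 8
h = (b - a)/n = 0.281250

Simpson's rule: (h/3)[f(x₀) + 4f(x₁) + 2f(x₂) + ... + f(xₙ)]

x_0 = 1.0000, f(x_0) = 1.000000, coefficient = 1
x_1 = 1.2812, f(x_1) = 2.694856, coefficient = 4
x_2 = 1.5625, f(x_2) = 5.960464, coefficient = 2
x_3 = 1.8438, f(x_3) = 11.556016, coefficient = 4
x_4 = 2.1250, f(x_4) = 20.390869, coefficient = 2
x_5 = 2.4062, f(x_5) = 33.524552, coefficient = 4
x_6 = 2.6875, f(x_6) = 52.166763, coefficient = 2
x_7 = 2.9688, f(x_7) = 77.677369, coefficient = 4
x_8 = 3.2500, f(x_8) = 111.566406, coefficient = 1

I ≈ (0.281250/3) × 771.413773 = 72.320041
Exact value: 72.318164
Error: 0.001877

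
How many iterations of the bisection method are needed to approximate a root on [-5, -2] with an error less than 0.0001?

We need (b-a)/2^n ≤ 0.0001
(-2 - (-5))/2^n ≤ 0.0001
3/2^n ≤ 0.0001
2^n ≥ 30000
n ≥ log₂(30000) = 14.87
n ≥ 15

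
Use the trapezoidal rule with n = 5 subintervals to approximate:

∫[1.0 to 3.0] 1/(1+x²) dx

f(x) = 1/(1+x²)
a = 1.0, b = 3.0, n = 5
h = (b - a)/n = 0.400000

Trapezoidal rule: (h/2)[f(x₀) + 2f(x₁) + 2f(x₂) + ... + f(xₙ)]

x_0 = 1.0000, f(x_0) = 0.500000, coefficient = 1
x_1 = 1.4000, f(x_1) = 0.337838, coefficient = 2
x_2 = 1.8000, f(x_2) = 0.235849, coefficient = 2
x_3 = 2.2000, f(x_3) = 0.171233, coefficient = 2
x_4 = 2.6000, f(x_4) = 0.128866, coefficient = 2
x_5 = 3.0000, f(x_5) = 0.100000, coefficient = 1

I ≈ (0.400000/2) × 2.347572 = 0.469514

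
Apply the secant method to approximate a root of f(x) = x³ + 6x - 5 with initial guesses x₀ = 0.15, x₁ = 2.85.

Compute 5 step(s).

f(x) = x³ + 6x - 5
x₀ = 0.15, x₁ = 2.85

Secant formula: x_{n+1} = x_n - f(x_n)(x_n - x_{n-1})/(f(x_n) - f(x_{n-1}))

Iteration 1:
  f(0.150000) = -4.096625
  f(2.850000) = 35.249125
  x_2 = 2.850000 - 35.249125×(2.850000 - 0.150000)/(35.249125 - (-4.096625))
       = 0.431120
Iteration 2:
  f(2.850000) = 35.249125
  f(0.431120) = -2.333148
  x_3 = 0.431120 - (-2.333148)×(0.431120 - 2.850000)/(-2.333148 - 35.249125)
       = 0.581287
Iteration 3:
  f(0.431120) = -2.333148
  f(0.581287) = -1.315865
  x_4 = 0.581287 - (-1.315865)×(0.581287 - 0.431120)/(-1.315865 - (-2.333148))
       = 0.775529
Iteration 4:
  f(0.581287) = -1.315865
  f(0.775529) = 0.119610
  x_5 = 0.775529 - 0.119610×(0.775529 - 0.581287)/(0.119610 - (-1.315865))
       = 0.759344
Iteration 5:
  f(0.775529) = 0.119610
  f(0.759344) = -0.006098
  x_6 = 0.759344 - (-0.006098)×(0.759344 - 0.775529)/(-0.006098 - 0.119610)
       = 0.760129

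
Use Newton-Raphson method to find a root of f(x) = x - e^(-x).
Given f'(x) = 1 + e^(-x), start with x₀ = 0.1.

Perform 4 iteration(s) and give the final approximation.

f(x) = x - e^(-x)
f'(x) = 1 + e^(-x)
x₀ = 0.1

Newton-Raphson formula: x_{n+1} = x_n - f(x_n)/f'(x_n)

Iteration 1:
  f(0.100000) = -0.804837
  f'(0.100000) = 1.904837
  x_1 = 0.100000 - (-0.804837)/1.904837 = 0.522523
Iteration 2:
  f(0.522523) = -0.070500
  f'(0.522523) = 1.593023
  x_2 = 0.522523 - (-0.070500)/1.593023 = 0.566778
Iteration 3:
  f(0.566778) = -0.000572
  f'(0.566778) = 1.567350
  x_3 = 0.566778 - (-0.000572)/1.567350 = 0.567143
Iteration 4:
  f(0.567143) = 0.000000
  f'(0.567143) = 1.567143
  x_4 = 0.567143 - 0.000000/1.567143 = 0.567143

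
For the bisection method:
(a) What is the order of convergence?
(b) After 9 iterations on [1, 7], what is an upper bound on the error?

(a) Bisection has linear (order 1) convergence; the error is halved each step.

(b) Error bound = (b-a)/2^n = (7 - 1)/2^{9}
    = 6/2^{9}

(a) 1 (linear); (b) error ≤ 1.17e-02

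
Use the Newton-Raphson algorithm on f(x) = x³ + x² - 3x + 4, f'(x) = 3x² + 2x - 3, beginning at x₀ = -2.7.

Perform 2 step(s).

f(x) = x³ + x² - 3x + 4
f'(x) = 3x² + 2x - 3
x₀ = -2.7

Newton-Raphson formula: x_{n+1} = x_n - f(x_n)/f'(x_n)

Iteration 1:
  f(-2.700000) = -0.293000
  f'(-2.700000) = 13.470000
  x_1 = -2.700000 - (-0.293000)/13.470000 = -2.678248
Iteration 2:
  f(-2.678248) = -0.003349
  f'(-2.678248) = 13.162540
  x_2 = -2.678248 - (-0.003349)/13.162540 = -2.677994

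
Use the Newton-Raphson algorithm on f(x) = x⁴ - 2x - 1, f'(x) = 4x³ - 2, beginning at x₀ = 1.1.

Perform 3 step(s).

f(x) = x⁴ - 2x - 1
f'(x) = 4x³ - 2
x₀ = 1.1

Newton-Raphson formula: x_{n+1} = x_n - f(x_n)/f'(x_n)

Iteration 1:
  f(1.100000) = -1.735900
  f'(1.100000) = 3.324000
  x_1 = 1.100000 - (-1.735900)/3.324000 = 1.622232
Iteration 2:
  f(1.622232) = 2.681051
  f'(1.622232) = 15.076509
  x_2 = 1.622232 - 2.681051/15.076509 = 1.444403
Iteration 3:
  f(1.444403) = 0.463837
  f'(1.444403) = 10.053820
  x_3 = 1.444403 - 0.463837/10.053820 = 1.398267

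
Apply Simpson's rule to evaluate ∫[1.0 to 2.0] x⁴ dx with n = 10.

f(x) = x⁴
a = 1.0, b = 2.0, n = 10
h = (b - a)/n = 0.100000

Simpson's rule: (h/3)[f(x₀) + 4f(x₁) + 2f(x₂) + ... + f(xₙ)]

x_0 = 1.0000, f(x_0) = 1.000000, coefficient = 1
x_1 = 1.1000, f(x_1) = 1.464100, coefficient = 4
x_2 = 1.2000, f(x_2) = 2.073600, coefficient = 2
x_3 = 1.3000, f(x_3) = 2.856100, coefficient = 4
x_4 = 1.4000, f(x_4) = 3.841600, coefficient = 2
x_5 = 1.5000, f(x_5) = 5.062500, coefficient = 4
x_6 = 1.6000, f(x_6) = 6.553600, coefficient = 2
x_7 = 1.7000, f(x_7) = 8.352100, coefficient = 4
x_8 = 1.8000, f(x_8) = 10.497600, coefficient = 2
x_9 = 1.9000, f(x_9) = 13.032100, coefficient = 4
x_10 = 2.0000, f(x_10) = 16.000000, coefficient = 1

I ≈ (0.100000/3) × 186.000400 = 6.200013
Exact value: 6.200000
Error: 0.000013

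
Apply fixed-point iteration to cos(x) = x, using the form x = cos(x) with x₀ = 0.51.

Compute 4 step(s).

Equation: cos(x) = x
Fixed-point form: x = cos(x)
x₀ = 0.51

x_1 = g(0.510000) = 0.872745
x_2 = g(0.872745) = 0.642726
x_3 = g(0.642726) = 0.800465
x_4 = g(0.800465) = 0.696373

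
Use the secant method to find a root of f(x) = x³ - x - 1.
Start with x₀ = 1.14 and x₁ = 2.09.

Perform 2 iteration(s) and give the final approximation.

f(x) = x³ - x - 1
x₀ = 1.14, x₁ = 2.09

Secant formula: x_{n+1} = x_n - f(x_n)(x_n - x_{n-1})/(f(x_n) - f(x_{n-1}))

Iteration 1:
  f(1.140000) = -0.658456
  f(2.090000) = 6.039329
  x_2 = 2.090000 - 6.039329×(2.090000 - 1.140000)/(6.039329 - (-0.658456))
       = 1.233394
Iteration 2:
  f(2.090000) = 6.039329
  f(1.233394) = -0.357080
  x_3 = 1.233394 - (-0.357080)×(1.233394 - 2.090000)/(-0.357080 - 6.039329)
       = 1.281214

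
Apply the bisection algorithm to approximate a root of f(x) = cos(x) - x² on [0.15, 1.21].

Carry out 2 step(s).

f(x) = cos(x) - x²
Initial interval: [0.15, 1.21]

Iteration 1:
  c_1 = (0.150000 + 1.210000)/2 = 0.680000
  f(c_1) = f(0.680000) = 0.315173
  f(a) × f(c) ≥ 0, new interval: [0.680000, 1.210000]
Iteration 2:
  c_2 = (0.680000 + 1.210000)/2 = 0.945000
  f(c_2) = f(0.945000) = -0.307282
  f(a) × f(c) < 0, new interval: [0.680000, 0.945000]

After 2 iteration(s), the approximation is c_2 = 0.945000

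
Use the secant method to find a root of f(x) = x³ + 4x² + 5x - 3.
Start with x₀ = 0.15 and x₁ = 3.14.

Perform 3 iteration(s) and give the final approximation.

f(x) = x³ + 4x² + 5x - 3
x₀ = 0.15, x₁ = 3.14

Secant formula: x_{n+1} = x_n - f(x_n)(x_n - x_{n-1})/(f(x_n) - f(x_{n-1}))

Iteration 1:
  f(0.150000) = -2.156625
  f(3.140000) = 83.097544
  x_2 = 3.140000 - 83.097544×(3.140000 - 0.150000)/(83.097544 - (-2.156625))
       = 0.225636
Iteration 2:
  f(3.140000) = 83.097544
  f(0.225636) = -1.656684
  x_3 = 0.225636 - (-1.656684)×(0.225636 - 3.140000)/(-1.656684 - 83.097544)
       = 0.282603
Iteration 3:
  f(0.225636) = -1.656684
  f(0.282603) = -1.244956
  x_4 = 0.282603 - (-1.244956)×(0.282603 - 0.225636)/(-1.244956 - (-1.656684))
       = 0.454856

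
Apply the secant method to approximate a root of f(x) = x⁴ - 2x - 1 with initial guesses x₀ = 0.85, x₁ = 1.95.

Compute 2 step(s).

f(x) = x⁴ - 2x - 1
x₀ = 0.85, x₁ = 1.95

Secant formula: x_{n+1} = x_n - f(x_n)(x_n - x_{n-1})/(f(x_n) - f(x_{n-1}))

Iteration 1:
  f(0.850000) = -2.177994
  f(1.950000) = 9.559006
  x_2 = 1.950000 - 9.559006×(1.950000 - 0.850000)/(9.559006 - (-2.177994))
       = 1.054123
Iteration 2:
  f(1.950000) = 9.559006
  f(1.054123) = -1.873535
  x_3 = 1.054123 - (-1.873535)×(1.054123 - 1.950000)/(-1.873535 - 9.559006)
       = 1.200937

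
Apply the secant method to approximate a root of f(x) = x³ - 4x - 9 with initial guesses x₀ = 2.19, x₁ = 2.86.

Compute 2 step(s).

f(x) = x³ - 4x - 9
x₀ = 2.19, x₁ = 2.86

Secant formula: x_{n+1} = x_n - f(x_n)(x_n - x_{n-1})/(f(x_n) - f(x_{n-1}))

Iteration 1:
  f(2.190000) = -7.256541
  f(2.860000) = 2.953656
  x_2 = 2.860000 - 2.953656×(2.860000 - 2.190000)/(2.953656 - (-7.256541))
       = 2.666179
Iteration 2:
  f(2.860000) = 2.953656
  f(2.666179) = -0.712153
  x_3 = 2.666179 - (-0.712153)×(2.666179 - 2.860000)/(-0.712153 - 2.953656)
       = 2.703832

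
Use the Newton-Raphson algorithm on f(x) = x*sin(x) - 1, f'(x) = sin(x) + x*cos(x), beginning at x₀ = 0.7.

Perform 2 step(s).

f(x) = x*sin(x) - 1
f'(x) = sin(x) + x*cos(x)
x₀ = 0.7

Newton-Raphson formula: x_{n+1} = x_n - f(x_n)/f'(x_n)

Iteration 1:
  f(0.700000) = -0.549048
  f'(0.700000) = 1.179607
  x_1 = 0.700000 - (-0.549048)/1.179607 = 1.165450
Iteration 2:
  f(1.165450) = 0.071008
  f'(1.165450) = 1.378546
  x_2 = 1.165450 - 0.071008/1.378546 = 1.113940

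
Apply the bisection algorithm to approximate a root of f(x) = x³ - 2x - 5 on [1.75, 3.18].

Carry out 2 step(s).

f(x) = x³ - 2x - 5
Initial interval: [1.75, 3.18]

Iteration 1:
  c_1 = (1.750000 + 3.180000)/2 = 2.465000
  f(c_1) = f(2.465000) = 5.047895
  f(a) × f(c) < 0, new interval: [1.750000, 2.465000]
Iteration 2:
  c_2 = (1.750000 + 2.465000)/2 = 2.107500
  f(c_2) = f(2.107500) = 0.145580
  f(a) × f(c) < 0, new interval: [1.750000, 2.107500]

After 2 iteration(s), the approximation is c_2 = 2.107500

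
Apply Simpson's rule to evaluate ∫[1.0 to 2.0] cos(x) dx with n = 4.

f(x) = cos(x)
a = 1.0, b = 2.0, n = 4
h = (b - a)/n = 0.250000

Simpson's rule: (h/3)[f(x₀) + 4f(x₁) + 2f(x₂) + ... + f(xₙ)]

x_0 = 1.0000, f(x_0) = 0.540302, coefficient = 1
x_1 = 1.2500, f(x_1) = 0.315322, coefficient = 4
x_2 = 1.5000, f(x_2) = 0.070737, coefficient = 2
x_3 = 1.7500, f(x_3) = -0.178246, coefficient = 4
x_4 = 2.0000, f(x_4) = -0.416147, coefficient = 1

I ≈ (0.250000/3) × 0.813935 = 0.067828
Exact value: 0.067826
Error: 0.000001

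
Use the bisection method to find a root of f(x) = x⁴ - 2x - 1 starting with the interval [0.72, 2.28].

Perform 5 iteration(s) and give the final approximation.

f(x) = x⁴ - 2x - 1
Initial interval: [0.72, 2.28]

Iteration 1:
  c_1 = (0.720000 + 2.280000)/2 = 1.500000
  f(c_1) = f(1.500000) = 1.062500
  f(a) × f(c) < 0, new interval: [0.720000, 1.500000]
Iteration 2:
  c_2 = (0.720000 + 1.500000)/2 = 1.110000
  f(c_2) = f(1.110000) = -1.701930
  f(a) × f(c) ≥ 0, new interval: [1.110000, 1.500000]
Iteration 3:
  c_3 = (1.110000 + 1.500000)/2 = 1.305000
  f(c_3) = f(1.305000) = -0.709706
  f(a) × f(c) ≥ 0, new interval: [1.305000, 1.500000]
Iteration 4:
  c_4 = (1.305000 + 1.500000)/2 = 1.402500
  f(c_4) = f(1.402500) = 0.064114
  f(a) × f(c) < 0, new interval: [1.305000, 1.402500]
Iteration 5:
  c_5 = (1.305000 + 1.402500)/2 = 1.353750
  f(c_5) = f(1.353750) = -0.348934
  f(a) × f(c) ≥ 0, new interval: [1.353750, 1.402500]

After 5 iteration(s), the approximation is c_5 = 1.353750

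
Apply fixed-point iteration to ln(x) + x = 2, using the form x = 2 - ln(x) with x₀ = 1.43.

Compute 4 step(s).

Equation: ln(x) + x = 2
Fixed-point form: x = 2 - ln(x)
x₀ = 1.43

x_1 = g(1.430000) = 1.642326
x_2 = g(1.642326) = 1.503887
x_3 = g(1.503887) = 1.591947
x_4 = g(1.591947) = 1.535042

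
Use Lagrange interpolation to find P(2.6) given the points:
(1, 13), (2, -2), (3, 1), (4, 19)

Lagrange interpolation formula:
P(x) = Σ yᵢ × Lᵢ(x)
where Lᵢ(x) = Π_{j≠i} (x - xⱼ)/(xᵢ - xⱼ)

L_0(2.6) = (2.6 - 2)/(1 - 2) × (2.6 - 3)/(1 - 3) × (2.6 - 4)/(1 - 4) = -0.056000
L_1(2.6) = (2.6 - 1)/(2 - 1) × (2.6 - 3)/(2 - 3) × (2.6 - 4)/(2 - 4) = 0.448000
L_2(2.6) = (2.6 - 1)/(3 - 1) × (2.6 - 2)/(3 - 2) × (2.6 - 4)/(3 - 4) = 0.672000
L_3(2.6) = (2.6 - 1)/(4 - 1) × (2.6 - 2)/(4 - 2) × (2.6 - 3)/(4 - 3) = -0.064000

P(2.6) = 13×L_0(2.6) + (-2)×L_1(2.6) + 1×L_2(2.6) + 19×L_3(2.6)
P(2.6) = -2.168000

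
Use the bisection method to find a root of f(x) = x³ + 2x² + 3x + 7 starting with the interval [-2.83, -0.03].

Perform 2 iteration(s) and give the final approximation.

f(x) = x³ + 2x² + 3x + 7
Initial interval: [-2.83, -0.03]

Iteration 1:
  c_1 = (-2.830000 + (-0.030000))/2 = -1.430000
  f(c_1) = f(-1.430000) = 3.875593
  f(a) × f(c) < 0, new interval: [-2.830000, -1.430000]
Iteration 2:
  c_2 = (-2.830000 + (-1.430000))/2 = -2.130000
  f(c_2) = f(-2.130000) = 0.020203
  f(a) × f(c) < 0, new interval: [-2.830000, -2.130000]

After 2 iteration(s), the approximation is c_2 = -2.130000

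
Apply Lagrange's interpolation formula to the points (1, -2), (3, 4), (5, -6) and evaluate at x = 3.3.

Lagrange interpolation formula:
P(x) = Σ yᵢ × Lᵢ(x)
where Lᵢ(x) = Π_{j≠i} (x - xⱼ)/(xᵢ - xⱼ)

L_0(3.3) = (3.3 - 3)/(1 - 3) × (3.3 - 5)/(1 - 5) = -0.063750
L_1(3.3) = (3.3 - 1)/(3 - 1) × (3.3 - 5)/(3 - 5) = 0.977500
L_2(3.3) = (3.3 - 1)/(5 - 1) × (3.3 - 3)/(5 - 3) = 0.086250

P(3.3) = (-2)×L_0(3.3) + 4×L_1(3.3) + (-6)×L_2(3.3)
P(3.3) = 3.520000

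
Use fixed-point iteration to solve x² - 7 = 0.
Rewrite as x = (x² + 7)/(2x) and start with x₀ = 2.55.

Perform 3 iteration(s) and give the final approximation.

Equation: x² - 7 = 0
Fixed-point form: x = (x² + 7)/(2x)
x₀ = 2.55

x_1 = g(2.550000) = 2.647549
x_2 = g(2.647549) = 2.645752
x_3 = g(2.645752) = 2.645751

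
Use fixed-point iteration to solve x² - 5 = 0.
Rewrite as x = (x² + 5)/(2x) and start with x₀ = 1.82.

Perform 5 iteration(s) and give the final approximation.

Equation: x² - 5 = 0
Fixed-point form: x = (x² + 5)/(2x)
x₀ = 1.82

x_1 = g(1.820000) = 2.283626
x_2 = g(2.283626) = 2.236563
x_3 = g(2.236563) = 2.236068
x_4 = g(2.236068) = 2.236068
x_5 = g(2.236068) = 2.236068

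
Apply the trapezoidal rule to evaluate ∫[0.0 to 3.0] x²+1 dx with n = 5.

f(x) = x²+1
a = 0.0, b = 3.0, n = 5
h = (b - a)/n = 0.600000

Trapezoidal rule: (h/2)[f(x₀) + 2f(x₁) + 2f(x₂) + ... + f(xₙ)]

x_0 = 0.0000, f(x_0) = 1.000000, coefficient = 1
x_1 = 0.6000, f(x_1) = 1.360000, coefficient = 2
x_2 = 1.2000, f(x_2) = 2.440000, coefficient = 2
x_3 = 1.8000, f(x_3) = 4.240000, coefficient = 2
x_4 = 2.4000, f(x_4) = 6.760000, coefficient = 2
x_5 = 3.0000, f(x_5) = 10.000000, coefficient = 1

I ≈ (0.600000/2) × 40.600000 = 12.180000
Exact value: 12.000000
Error: 0.180000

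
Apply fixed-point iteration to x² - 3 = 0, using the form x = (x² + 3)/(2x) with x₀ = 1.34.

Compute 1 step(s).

Equation: x² - 3 = 0
Fixed-point form: x = (x² + 3)/(2x)
x₀ = 1.34

x_1 = g(1.340000) = 1.789403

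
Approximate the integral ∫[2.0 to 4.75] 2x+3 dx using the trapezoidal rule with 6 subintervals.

f(x) = 2x+3
a = 2.0, b = 4.75, n = 6
h = (b - a)/n = 0.458333

Trapezoidal rule: (h/2)[f(x₀) + 2f(x₁) + 2f(x₂) + ... + f(xₙ)]

x_0 = 2.0000, f(x_0) = 7.000000, coefficient = 1
x_1 = 2.4583, f(x_1) = 7.916667, coefficient = 2
x_2 = 2.9167, f(x_2) = 8.833333, coefficient = 2
x_3 = 3.3750, f(x_3) = 9.750000, coefficient = 2
x_4 = 3.8333, f(x_4) = 10.666667, coefficient = 2
x_5 = 4.2917, f(x_5) = 11.583333, coefficient = 2
x_6 = 4.7500, f(x_6) = 12.500000, coefficient = 1

I ≈ (0.458333/2) × 117.000000 = 26.812500
Exact value: 26.812500
Error: 0.000000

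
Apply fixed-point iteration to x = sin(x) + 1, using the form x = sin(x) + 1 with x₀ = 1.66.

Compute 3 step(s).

Equation: x = sin(x) + 1
Fixed-point form: x = sin(x) + 1
x₀ = 1.66

x_1 = g(1.660000) = 1.996024
x_2 = g(1.996024) = 1.910945
x_3 = g(1.910945) = 1.942705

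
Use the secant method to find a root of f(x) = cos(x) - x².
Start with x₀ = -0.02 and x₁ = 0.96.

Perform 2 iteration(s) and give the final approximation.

f(x) = cos(x) - x²
x₀ = -0.02, x₁ = 0.96

Secant formula: x_{n+1} = x_n - f(x_n)(x_n - x_{n-1})/(f(x_n) - f(x_{n-1}))

Iteration 1:
  f(-0.020000) = 0.999400
  f(0.960000) = -0.348080
  x_2 = 0.960000 - (-0.348080)×(0.960000 - (-0.020000))/(-0.348080 - 0.999400)
       = 0.706847
Iteration 2:
  f(0.960000) = -0.348080
  f(0.706847) = 0.260780
  x_3 = 0.706847 - 0.260780×(0.706847 - 0.960000)/(0.260780 - (-0.348080))
       = 0.815275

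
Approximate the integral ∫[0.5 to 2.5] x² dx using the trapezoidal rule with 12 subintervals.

f(x) = x²
a = 0.5, b = 2.5, n = 12
h = (b - a)/n = 0.166667

Trapezoidal rule: (h/2)[f(x₀) + 2f(x₁) + 2f(x₂) + ... + f(xₙ)]

x_0 = 0.5000, f(x_0) = 0.250000, coefficient = 1
x_1 = 0.6667, f(x_1) = 0.444444, coefficient = 2
x_2 = 0.8333, f(x_2) = 0.694444, coefficient = 2
x_3 = 1.0000, f(x_3) = 1.000000, coefficient = 2
x_4 = 1.1667, f(x_4) = 1.361111, coefficient = 2
x_5 = 1.3333, f(x_5) = 1.777778, coefficient = 2
x_6 = 1.5000, f(x_6) = 2.250000, coefficient = 2
x_7 = 1.6667, f(x_7) = 2.777778, coefficient = 2
x_8 = 1.8333, f(x_8) = 3.361111, coefficient = 2
x_9 = 2.0000, f(x_9) = 4.000000, coefficient = 2
x_10 = 2.1667, f(x_10) = 4.694444, coefficient = 2
x_11 = 2.3333, f(x_11) = 5.444444, coefficient = 2
x_12 = 2.5000, f(x_12) = 6.250000, coefficient = 1

I ≈ (0.166667/2) × 62.111111 = 5.175926
Exact value: 5.166667
Error: 0.009259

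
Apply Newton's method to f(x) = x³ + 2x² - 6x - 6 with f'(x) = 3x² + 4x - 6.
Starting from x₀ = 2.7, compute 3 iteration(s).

f(x) = x³ + 2x² - 6x - 6
f'(x) = 3x² + 4x - 6
x₀ = 2.7

Newton-Raphson formula: x_{n+1} = x_n - f(x_n)/f'(x_n)

Iteration 1:
  f(2.700000) = 12.063000
  f'(2.700000) = 26.670000
  x_1 = 2.700000 - 12.063000/26.670000 = 2.247694
Iteration 2:
  f(2.247694) = 1.973732
  f'(2.247694) = 18.147162
  x_2 = 2.247694 - 1.973732/18.147162 = 2.138931
Iteration 3:
  f(2.138931) = 0.102138
  f'(2.138931) = 16.280809
  x_3 = 2.138931 - 0.102138/16.280809 = 2.132658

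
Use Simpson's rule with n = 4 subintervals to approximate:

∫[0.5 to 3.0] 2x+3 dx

f(x) = 2x+3
a = 0.5, b = 3.0, n = 4
h = (b - a)/n = 0.625000

Simpson's rule: (h/3)[f(x₀) + 4f(x₁) + 2f(x₂) + ... + f(xₙ)]

x_0 = 0.5000, f(x_0) = 4.000000, coefficient = 1
x_1 = 1.1250, f(x_1) = 5.250000, coefficient = 4
x_2 = 1.7500, f(x_2) = 6.500000, coefficient = 2
x_3 = 2.3750, f(x_3) = 7.750000, coefficient = 4
x_4 = 3.0000, f(x_4) = 9.000000, coefficient = 1

I ≈ (0.625000/3) × 78.000000 = 16.250000
Exact value: 16.250000
Error: 0.000000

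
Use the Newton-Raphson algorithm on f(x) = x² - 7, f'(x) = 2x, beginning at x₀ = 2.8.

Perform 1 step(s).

f(x) = x² - 7
f'(x) = 2x
x₀ = 2.8

Newton-Raphson formula: x_{n+1} = x_n - f(x_n)/f'(x_n)

Iteration 1:
  f(2.800000) = 0.840000
  f'(2.800000) = 5.600000
  x_1 = 2.800000 - 0.840000/5.600000 = 2.650000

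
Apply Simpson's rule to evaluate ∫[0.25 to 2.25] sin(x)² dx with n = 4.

f(x) = sin(x)²
a = 0.25, b = 2.25, n = 4
h = (b - a)/n = 0.500000

Simpson's rule: (h/3)[f(x₀) + 4f(x₁) + 2f(x₂) + ... + f(xₙ)]

x_0 = 0.2500, f(x_0) = 0.061209, coefficient = 1
x_1 = 0.7500, f(x_1) = 0.464631, coefficient = 4
x_2 = 1.2500, f(x_2) = 0.900572, coefficient = 2
x_3 = 1.7500, f(x_3) = 0.968228, coefficient = 4
x_4 = 2.2500, f(x_4) = 0.605398, coefficient = 1

I ≈ (0.500000/3) × 8.199189 = 1.366532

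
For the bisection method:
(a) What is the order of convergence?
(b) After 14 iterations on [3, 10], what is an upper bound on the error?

(a) Bisection has linear (order 1) convergence; the error is halved each step.

(b) Error bound = (b-a)/2^n = (10 - 3)/2^{14}
    = 7/2^{14}

(a) 1 (linear); (b) error ≤ 4.27e-04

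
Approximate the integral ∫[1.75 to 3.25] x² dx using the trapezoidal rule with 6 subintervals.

f(x) = x²
a = 1.75, b = 3.25, n = 6
h = (b - a)/n = 0.250000

Trapezoidal rule: (h/2)[f(x₀) + 2f(x₁) + 2f(x₂) + ... + f(xₙ)]

x_0 = 1.7500, f(x_0) = 3.062500, coefficient = 1
x_1 = 2.0000, f(x_1) = 4.000000, coefficient = 2
x_2 = 2.2500, f(x_2) = 5.062500, coefficient = 2
x_3 = 2.5000, f(x_3) = 6.250000, coefficient = 2
x_4 = 2.7500, f(x_4) = 7.562500, coefficient = 2
x_5 = 3.0000, f(x_5) = 9.000000, coefficient = 2
x_6 = 3.2500, f(x_6) = 10.562500, coefficient = 1

I ≈ (0.250000/2) × 77.375000 = 9.671875
Exact value: 9.656250
Error: 0.015625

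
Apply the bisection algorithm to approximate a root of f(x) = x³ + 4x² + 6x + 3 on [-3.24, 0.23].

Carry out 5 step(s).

f(x) = x³ + 4x² + 6x + 3
Initial interval: [-3.24, 0.23]

Iteration 1:
  c_1 = (-3.240000 + 0.230000)/2 = -1.505000
  f(c_1) = f(-1.505000) = -0.378763
  f(a) × f(c) ≥ 0, new interval: [-1.505000, 0.230000]
Iteration 2:
  c_2 = (-1.505000 + 0.230000)/2 = -0.637500
  f(c_2) = f(-0.637500) = 0.541541
  f(a) × f(c) < 0, new interval: [-1.505000, -0.637500]
Iteration 3:
  c_3 = (-1.505000 + (-0.637500))/2 = -1.071250
  f(c_3) = f(-1.071250) = -0.066535
  f(a) × f(c) ≥ 0, new interval: [-1.071250, -0.637500]
Iteration 4:
  c_4 = (-1.071250 + (-0.637500))/2 = -0.854375
  f(c_4) = f(-0.854375) = 0.169920
  f(a) × f(c) < 0, new interval: [-1.071250, -0.854375]
Iteration 5:
  c_5 = (-1.071250 + (-0.854375))/2 = -0.962813
  f(c_5) = f(-0.962813) = 0.038622
  f(a) × f(c) < 0, new interval: [-1.071250, -0.962813]

After 5 iteration(s), the approximation is c_5 = -0.962813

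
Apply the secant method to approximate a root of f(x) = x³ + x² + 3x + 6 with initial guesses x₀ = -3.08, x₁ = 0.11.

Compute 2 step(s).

f(x) = x³ + x² + 3x + 6
x₀ = -3.08, x₁ = 0.11

Secant formula: x_{n+1} = x_n - f(x_n)(x_n - x_{n-1})/(f(x_n) - f(x_{n-1}))

Iteration 1:
  f(-3.080000) = -22.971712
  f(0.110000) = 6.343431
  x_2 = 0.110000 - 6.343431×(0.110000 - (-3.080000))/(6.343431 - (-22.971712))
       = -0.580276
Iteration 2:
  f(0.110000) = 6.343431
  f(-0.580276) = 4.400501
  x_3 = -0.580276 - 4.400501×(-0.580276 - 0.110000)/(4.400501 - 6.343431)
       = -2.143668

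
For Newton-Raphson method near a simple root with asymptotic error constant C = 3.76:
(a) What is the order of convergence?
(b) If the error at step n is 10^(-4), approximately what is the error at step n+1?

(a) Newton-Raphson has quadratic (order 2) convergence near simple roots.
    This means |e_{n+1}| ≈ C|e_n|².

(b) With |e_n| = 10^(-4) and C = 3.76:
    |e_{n+1}| ≈ 3.76 × (10^(-4))² = 3.76 × 10^(-8)

(a) 2 (quadratic); (b) |e_{n+1}| ≈ 3.760e-08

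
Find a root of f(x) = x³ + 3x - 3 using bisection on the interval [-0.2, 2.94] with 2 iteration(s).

f(x) = x³ + 3x - 3
Initial interval: [-0.2, 2.94]

Iteration 1:
  c_1 = (-0.200000 + 2.940000)/2 = 1.370000
  f(c_1) = f(1.370000) = 3.681353
  f(a) × f(c) < 0, new interval: [-0.200000, 1.370000]
Iteration 2:
  c_2 = (-0.200000 + 1.370000)/2 = 0.585000
  f(c_2) = f(0.585000) = -1.044798
  f(a) × f(c) ≥ 0, new interval: [0.585000, 1.370000]

After 2 iteration(s), the approximation is c_2 = 0.585000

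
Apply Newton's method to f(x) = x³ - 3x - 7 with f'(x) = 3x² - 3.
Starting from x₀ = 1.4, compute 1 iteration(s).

f(x) = x³ - 3x - 7
f'(x) = 3x² - 3
x₀ = 1.4

Newton-Raphson formula: x_{n+1} = x_n - f(x_n)/f'(x_n)

Iteration 1:
  f(1.400000) = -8.456000
  f'(1.400000) = 2.880000
  x_1 = 1.400000 - (-8.456000)/2.880000 = 4.336111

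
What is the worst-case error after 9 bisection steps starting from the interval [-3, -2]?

Bisection error bound: |error| ≤ (b-a)/2^n
|error| ≤ (-2 - (-3))/2^9 = 1/2^9
|error| ≤ 0.0019531250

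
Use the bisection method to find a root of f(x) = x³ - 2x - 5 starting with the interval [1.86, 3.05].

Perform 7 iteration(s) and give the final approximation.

f(x) = x³ - 2x - 5
Initial interval: [1.86, 3.05]

Iteration 1:
  c_1 = (1.860000 + 3.050000)/2 = 2.455000
  f(c_1) = f(2.455000) = 4.886346
  f(a) × f(c) < 0, new interval: [1.860000, 2.455000]
Iteration 2:
  c_2 = (1.860000 + 2.455000)/2 = 2.157500
  f(c_2) = f(2.157500) = 0.727744
  f(a) × f(c) < 0, new interval: [1.860000, 2.157500]
Iteration 3:
  c_3 = (1.860000 + 2.157500)/2 = 2.008750
  f(c_3) = f(2.008750) = -0.912040
  f(a) × f(c) ≥ 0, new interval: [2.008750, 2.157500]
Iteration 4:
  c_4 = (2.008750 + 2.157500)/2 = 2.083125
  f(c_4) = f(2.083125) = -0.126717
  f(a) × f(c) ≥ 0, new interval: [2.083125, 2.157500]
Iteration 5:
  c_5 = (2.083125 + 2.157500)/2 = 2.120312
  f(c_5) = f(2.120312) = 0.291717
  f(a) × f(c) < 0, new interval: [2.083125, 2.120312]
Iteration 6:
  c_6 = (2.083125 + 2.120312)/2 = 2.101719
  f(c_6) = f(2.101719) = 0.080320
  f(a) × f(c) < 0, new interval: [2.083125, 2.101719]
Iteration 7:
  c_7 = (2.083125 + 2.101719)/2 = 2.092422
  f(c_7) = f(2.092422) = -0.023741
  f(a) × f(c) ≥ 0, new interval: [2.092422, 2.101719]

After 7 iteration(s), the approximation is c_7 = 2.092422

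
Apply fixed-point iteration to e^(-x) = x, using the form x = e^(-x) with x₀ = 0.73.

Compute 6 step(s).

Equation: e^(-x) = x
Fixed-point form: x = e^(-x)
x₀ = 0.73

x_1 = g(0.730000) = 0.481909
x_2 = g(0.481909) = 0.617603
x_3 = g(0.617603) = 0.539235
x_4 = g(0.539235) = 0.583194
x_5 = g(0.583194) = 0.558113
x_6 = g(0.558113) = 0.572288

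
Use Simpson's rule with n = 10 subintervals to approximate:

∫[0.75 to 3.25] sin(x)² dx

f(x) = sin(x)²
a = 0.75, b = 3.25, n = 10
h = (b - a)/n = 0.250000

Simpson's rule: (h/3)[f(x₀) + 4f(x₁) + 2f(x₂) + ... + f(xₙ)]

x_0 = 0.7500, f(x_0) = 0.464631, coefficient = 1
x_1 = 1.0000, f(x_1) = 0.708073, coefficient = 4
x_2 = 1.2500, f(x_2) = 0.900572, coefficient = 2
x_3 = 1.5000, f(x_3) = 0.994996, coefficient = 4
x_4 = 1.7500, f(x_4) = 0.968228, coefficient = 2
x_5 = 2.0000, f(x_5) = 0.826822, coefficient = 4
x_6 = 2.2500, f(x_6) = 0.605398, coefficient = 2
x_7 = 2.5000, f(x_7) = 0.358169, coefficient = 4
x_8 = 2.7500, f(x_8) = 0.145665, coefficient = 2
x_9 = 3.0000, f(x_9) = 0.019915, coefficient = 4
x_10 = 3.2500, f(x_10) = 0.011706, coefficient = 1

I ≈ (0.250000/3) × 17.347965 = 1.445664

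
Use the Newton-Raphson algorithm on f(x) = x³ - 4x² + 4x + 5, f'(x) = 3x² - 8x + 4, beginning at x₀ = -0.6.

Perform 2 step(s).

f(x) = x³ - 4x² + 4x + 5
f'(x) = 3x² - 8x + 4
x₀ = -0.6

Newton-Raphson formula: x_{n+1} = x_n - f(x_n)/f'(x_n)

Iteration 1:
  f(-0.600000) = 0.944000
  f'(-0.600000) = 9.880000
  x_1 = -0.600000 - 0.944000/9.880000 = -0.695547
Iteration 2:
  f(-0.695547) = -0.053821
  f'(-0.695547) = 11.015728
  x_2 = -0.695547 - (-0.053821)/11.015728 = -0.690661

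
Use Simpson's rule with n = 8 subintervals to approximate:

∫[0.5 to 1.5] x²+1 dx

f(x) = x²+1
a = 0.5, b = 1.5, n = 8
h = (b - a)/n = 0.125000

Simpson's rule: (h/3)[f(x₀) + 4f(x₁) + 2f(x₂) + ... + f(xₙ)]

x_0 = 0.5000, f(x_0) = 1.250000, coefficient = 1
x_1 = 0.6250, f(x_1) = 1.390625, coefficient = 4
x_2 = 0.7500, f(x_2) = 1.562500, coefficient = 2
x_3 = 0.8750, f(x_3) = 1.765625, coefficient = 4
x_4 = 1.0000, f(x_4) = 2.000000, coefficient = 2
x_5 = 1.1250, f(x_5) = 2.265625, coefficient = 4
x_6 = 1.2500, f(x_6) = 2.562500, coefficient = 2
x_7 = 1.3750, f(x_7) = 2.890625, coefficient = 4
x_8 = 1.5000, f(x_8) = 3.250000, coefficient = 1

I ≈ (0.125000/3) × 50.000000 = 2.083333
Exact value: 2.083333
Error: 0.000000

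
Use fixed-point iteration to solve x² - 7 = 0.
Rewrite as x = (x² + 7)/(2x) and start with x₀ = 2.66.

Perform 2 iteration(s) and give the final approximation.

Equation: x² - 7 = 0
Fixed-point form: x = (x² + 7)/(2x)
x₀ = 2.66

x_1 = g(2.660000) = 2.645789
x_2 = g(2.645789) = 2.645751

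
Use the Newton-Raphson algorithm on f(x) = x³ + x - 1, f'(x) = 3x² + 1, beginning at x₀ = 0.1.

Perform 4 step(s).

f(x) = x³ + x - 1
f'(x) = 3x² + 1
x₀ = 0.1

Newton-Raphson formula: x_{n+1} = x_n - f(x_n)/f'(x_n)

Iteration 1:
  f(0.100000) = -0.899000
  f'(0.100000) = 1.030000
  x_1 = 0.100000 - (-0.899000)/1.030000 = 0.972816
Iteration 2:
  f(0.972816) = 0.893459
  f'(0.972816) = 3.839110
  x_2 = 0.972816 - 0.893459/3.839110 = 0.740090
Iteration 3:
  f(0.740090) = 0.145462
  f'(0.740090) = 2.643200
  x_3 = 0.740090 - 0.145462/2.643200 = 0.685058
Iteration 4:
  f(0.685058) = 0.006558
  f'(0.685058) = 2.407911
  x_4 = 0.685058 - 0.006558/2.407911 = 0.682334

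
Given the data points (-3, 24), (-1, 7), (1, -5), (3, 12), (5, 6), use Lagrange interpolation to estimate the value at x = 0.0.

Lagrange interpolation formula:
P(x) = Σ yᵢ × Lᵢ(x)
where Lᵢ(x) = Π_{j≠i} (x - xⱼ)/(xᵢ - xⱼ)

L_0(0.0) = (0.0 - (-1))/(-3 - (-1)) × (0.0 - 1)/(-3 - 1) × (0.0 - 3)/(-3 - 3) × (0.0 - 5)/(-3 - 5) = -0.039062
L_1(0.0) = (0.0 - (-3))/(-1 - (-3)) × (0.0 - 1)/(-1 - 1) × (0.0 - 3)/(-1 - 3) × (0.0 - 5)/(-1 - 5) = 0.468750
L_2(0.0) = (0.0 - (-3))/(1 - (-3)) × (0.0 - (-1))/(1 - (-1)) × (0.0 - 3)/(1 - 3) × (0.0 - 5)/(1 - 5) = 0.703125
L_3(0.0) = (0.0 - (-3))/(3 - (-3)) × (0.0 - (-1))/(3 - (-1)) × (0.0 - 1)/(3 - 1) × (0.0 - 5)/(3 - 5) = -0.156250
L_4(0.0) = (0.0 - (-3))/(5 - (-3)) × (0.0 - (-1))/(5 - (-1)) × (0.0 - 1)/(5 - 1) × (0.0 - 3)/(5 - 3) = 0.023438

P(0.0) = 24×L_0(0.0) + 7×L_1(0.0) + (-5)×L_2(0.0) + 12×L_3(0.0) + 6×L_4(0.0)
P(0.0) = -2.906250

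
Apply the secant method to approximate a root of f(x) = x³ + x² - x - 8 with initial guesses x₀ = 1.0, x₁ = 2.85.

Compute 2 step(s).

f(x) = x³ + x² - x - 8
x₀ = 1.0, x₁ = 2.85

Secant formula: x_{n+1} = x_n - f(x_n)(x_n - x_{n-1})/(f(x_n) - f(x_{n-1}))

Iteration 1:
  f(1.000000) = -7.000000
  f(2.850000) = 20.421625
  x_2 = 2.850000 - 20.421625×(2.850000 - 1.000000)/(20.421625 - (-7.000000))
       = 1.472255
Iteration 2:
  f(2.850000) = 20.421625
  f(1.472255) = -4.113556
  x_3 = 1.472255 - (-4.113556)×(1.472255 - 2.850000)/(-4.113556 - 20.421625)
       = 1.703247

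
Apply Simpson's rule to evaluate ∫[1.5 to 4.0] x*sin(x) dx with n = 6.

f(x) = x*sin(x)
a = 1.5, b = 4.0, n = 6
h = (b - a)/n = 0.416667

Simpson's rule: (h/3)[f(x₀) + 4f(x₁) + 2f(x₂) + ... + f(xₙ)]

x_0 = 1.5000, f(x_0) = 1.496242, coefficient = 1
x_1 = 1.9167, f(x_1) = 1.803163, coefficient = 4
x_2 = 2.3333, f(x_2) = 1.687200, coefficient = 2
x_3 = 2.7500, f(x_3) = 1.049568, coefficient = 4
x_4 = 3.1667, f(x_4) = -0.079393, coefficient = 2
x_5 = 3.5833, f(x_5) = -1.531924, coefficient = 4
x_6 = 4.0000, f(x_6) = -3.027210, coefficient = 1

I ≈ (0.416667/3) × 6.967875 = 0.967760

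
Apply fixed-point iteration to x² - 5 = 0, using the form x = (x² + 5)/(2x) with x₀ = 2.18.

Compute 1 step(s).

Equation: x² - 5 = 0
Fixed-point form: x = (x² + 5)/(2x)
x₀ = 2.18

x_1 = g(2.180000) = 2.236789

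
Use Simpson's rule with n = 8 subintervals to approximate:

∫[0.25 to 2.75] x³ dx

f(x) = x³
a = 0.25, b = 2.75, n = 8
h = (b - a)/n = 0.312500

Simpson's rule: (h/3)[f(x₀) + 4f(x₁) + 2f(x₂) + ... + f(xₙ)]

x_0 = 0.2500, f(x_0) = 0.015625, coefficient = 1
x_1 = 0.5625, f(x_1) = 0.177979, coefficient = 4
x_2 = 0.8750, f(x_2) = 0.669922, coefficient = 2
x_3 = 1.1875, f(x_3) = 1.674561, coefficient = 4
x_4 = 1.5000, f(x_4) = 3.375000, coefficient = 2
x_5 = 1.8125, f(x_5) = 5.954346, coefficient = 4
x_6 = 2.1250, f(x_6) = 9.595703, coefficient = 2
x_7 = 2.4375, f(x_7) = 14.482178, coefficient = 4
x_8 = 2.7500, f(x_8) = 20.796875, coefficient = 1

I ≈ (0.312500/3) × 137.250000 = 14.296875
Exact value: 14.296875
Error: 0.000000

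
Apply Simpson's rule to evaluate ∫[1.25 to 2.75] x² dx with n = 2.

f(x) = x²
a = 1.25, b = 2.75, n = 2
h = (b - a)/n = 0.750000

Simpson's rule: (h/3)[f(x₀) + 4f(x₁) + 2f(x₂) + ... + f(xₙ)]

x_0 = 1.2500, f(x_0) = 1.562500, coefficient = 1
x_1 = 2.0000, f(x_1) = 4.000000, coefficient = 4
x_2 = 2.7500, f(x_2) = 7.562500, coefficient = 1

I ≈ (0.750000/3) × 25.125000 = 6.281250
Exact value: 6.281250
Error: 0.000000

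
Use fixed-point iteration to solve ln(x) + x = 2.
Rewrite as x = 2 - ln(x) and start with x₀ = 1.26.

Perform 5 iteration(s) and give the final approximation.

Equation: ln(x) + x = 2
Fixed-point form: x = 2 - ln(x)
x₀ = 1.26

x_1 = g(1.260000) = 1.768888
x_2 = g(1.768888) = 1.429649
x_3 = g(1.429649) = 1.642571
x_4 = g(1.642571) = 1.503737
x_5 = g(1.503737) = 1.592047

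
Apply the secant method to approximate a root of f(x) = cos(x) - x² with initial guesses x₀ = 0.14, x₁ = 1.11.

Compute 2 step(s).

f(x) = cos(x) - x²
x₀ = 0.14, x₁ = 1.11

Secant formula: x_{n+1} = x_n - f(x_n)(x_n - x_{n-1})/(f(x_n) - f(x_{n-1}))

Iteration 1:
  f(0.140000) = 0.970616
  f(1.110000) = -0.787438
  x_2 = 1.110000 - (-0.787438)×(1.110000 - 0.140000)/(-0.787438 - 0.970616)
       = 0.675534
Iteration 2:
  f(1.110000) = -0.787438
  f(0.675534) = 0.324027
  x_3 = 0.675534 - 0.324027×(0.675534 - 1.110000)/(0.324027 - (-0.787438))
       = 0.802194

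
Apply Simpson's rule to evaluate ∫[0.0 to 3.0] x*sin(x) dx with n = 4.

f(x) = x*sin(x)
a = 0.0, b = 3.0, n = 4
h = (b - a)/n = 0.750000

Simpson's rule: (h/3)[f(x₀) + 4f(x₁) + 2f(x₂) + ... + f(xₙ)]

x_0 = 0.0000, f(x_0) = 0.000000, coefficient = 1
x_1 = 0.7500, f(x_1) = 0.511229, coefficient = 4
x_2 = 1.5000, f(x_2) = 1.496242, coefficient = 2
x_3 = 2.2500, f(x_3) = 1.750665, coefficient = 4
x_4 = 3.0000, f(x_4) = 0.423360, coefficient = 1

I ≈ (0.750000/3) × 12.463420 = 3.115855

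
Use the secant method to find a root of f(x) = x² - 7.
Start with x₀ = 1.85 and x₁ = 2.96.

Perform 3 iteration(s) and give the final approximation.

f(x) = x² - 7
x₀ = 1.85, x₁ = 2.96

Secant formula: x_{n+1} = x_n - f(x_n)(x_n - x_{n-1})/(f(x_n) - f(x_{n-1}))

Iteration 1:
  f(1.850000) = -3.577500
  f(2.960000) = 1.761600
  x_2 = 2.960000 - 1.761600×(2.960000 - 1.850000)/(1.761600 - (-3.577500))
       = 2.593763
Iteration 2:
  f(2.960000) = 1.761600
  f(2.593763) = -0.272394
  x_3 = 2.593763 - (-0.272394)×(2.593763 - 2.960000)/(-0.272394 - 1.761600)
       = 2.642810
Iteration 3:
  f(2.593763) = -0.272394
  f(2.642810) = -0.015557
  x_4 = 2.642810 - (-0.015557)×(2.642810 - 2.593763)/(-0.015557 - (-0.272394))
       = 2.645781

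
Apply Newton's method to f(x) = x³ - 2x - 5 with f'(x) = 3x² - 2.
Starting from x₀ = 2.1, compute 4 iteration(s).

f(x) = x³ - 2x - 5
f'(x) = 3x² - 2
x₀ = 2.1

Newton-Raphson formula: x_{n+1} = x_n - f(x_n)/f'(x_n)

Iteration 1:
  f(2.100000) = 0.061000
  f'(2.100000) = 11.230000
  x_1 = 2.100000 - 0.061000/11.230000 = 2.094568
Iteration 2:
  f(2.094568) = 0.000186
  f'(2.094568) = 11.161647
  x_2 = 2.094568 - 0.000186/11.161647 = 2.094551
Iteration 3:
  f(2.094551) = 0.000000
  f'(2.094551) = 11.161438
  x_3 = 2.094551 - 0.000000/11.161438 = 2.094551
Iteration 4:
  f(2.094551) = 0.000000
  f'(2.094551) = 11.161438
  x_4 = 2.094551 - 0.000000/11.161438 = 2.094551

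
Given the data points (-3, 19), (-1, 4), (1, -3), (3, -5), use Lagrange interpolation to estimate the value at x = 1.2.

Lagrange interpolation formula:
P(x) = Σ yᵢ × Lᵢ(x)
where Lᵢ(x) = Π_{j≠i} (x - xⱼ)/(xᵢ - xⱼ)

L_0(1.2) = (1.2 - (-1))/(-3 - (-1)) × (1.2 - 1)/(-3 - 1) × (1.2 - 3)/(-3 - 3) = 0.016500
L_1(1.2) = (1.2 - (-3))/(-1 - (-3)) × (1.2 - 1)/(-1 - 1) × (1.2 - 3)/(-1 - 3) = -0.094500
L_2(1.2) = (1.2 - (-3))/(1 - (-3)) × (1.2 - (-1))/(1 - (-1)) × (1.2 - 3)/(1 - 3) = 1.039500
L_3(1.2) = (1.2 - (-3))/(3 - (-3)) × (1.2 - (-1))/(3 - (-1)) × (1.2 - 1)/(3 - 1) = 0.038500

P(1.2) = 19×L_0(1.2) + 4×L_1(1.2) + (-3)×L_2(1.2) + (-5)×L_3(1.2)
P(1.2) = -3.375500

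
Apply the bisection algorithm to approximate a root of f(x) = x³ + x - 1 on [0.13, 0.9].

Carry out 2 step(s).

f(x) = x³ + x - 1
Initial interval: [0.13, 0.9]

Iteration 1:
  c_1 = (0.130000 + 0.900000)/2 = 0.515000
  f(c_1) = f(0.515000) = -0.348409
  f(a) × f(c) ≥ 0, new interval: [0.515000, 0.900000]
Iteration 2:
  c_2 = (0.515000 + 0.900000)/2 = 0.707500
  f(c_2) = f(0.707500) = 0.061644
  f(a) × f(c) < 0, new interval: [0.515000, 0.707500]

After 2 iteration(s), the approximation is c_2 = 0.707500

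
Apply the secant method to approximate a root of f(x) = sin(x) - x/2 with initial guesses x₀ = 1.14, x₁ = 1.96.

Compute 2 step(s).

f(x) = sin(x) - x/2
x₀ = 1.14, x₁ = 1.96

Secant formula: x_{n+1} = x_n - f(x_n)(x_n - x_{n-1})/(f(x_n) - f(x_{n-1}))

Iteration 1:
  f(1.140000) = 0.338633
  f(1.960000) = -0.054788
  x_2 = 1.960000 - (-0.054788)×(1.960000 - 1.140000)/(-0.054788 - 0.338633)
       = 1.845806
Iteration 2:
  f(1.960000) = -0.054788
  f(1.845806) = 0.039520
  x_3 = 1.845806 - 0.039520×(1.845806 - 1.960000)/(0.039520 - (-0.054788))
       = 1.893659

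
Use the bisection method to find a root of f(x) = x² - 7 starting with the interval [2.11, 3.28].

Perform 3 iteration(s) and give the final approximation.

f(x) = x² - 7
Initial interval: [2.11, 3.28]

Iteration 1:
  c_1 = (2.110000 + 3.280000)/2 = 2.695000
  f(c_1) = f(2.695000) = 0.263025
  f(a) × f(c) < 0, new interval: [2.110000, 2.695000]
Iteration 2:
  c_2 = (2.110000 + 2.695000)/2 = 2.402500
  f(c_2) = f(2.402500) = -1.227994
  f(a) × f(c) ≥ 0, new interval: [2.402500, 2.695000]
Iteration 3:
  c_3 = (2.402500 + 2.695000)/2 = 2.548750
  f(c_3) = f(2.548750) = -0.503873
  f(a) × f(c) ≥ 0, new interval: [2.548750, 2.695000]

After 3 iteration(s), the approximation is c_3 = 2.548750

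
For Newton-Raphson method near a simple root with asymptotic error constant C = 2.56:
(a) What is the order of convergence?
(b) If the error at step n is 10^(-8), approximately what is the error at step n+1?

(a) Newton-Raphson has quadratic (order 2) convergence near simple roots.
    This means |e_{n+1}| ≈ C|e_n|².

(b) With |e_n| = 10^(-8) and C = 2.56:
    |e_{n+1}| ≈ 2.56 × (10^(-8))² = 2.56 × 10^(-16)

(a) 2 (quadratic); (b) |e_{n+1}| ≈ 2.560e-16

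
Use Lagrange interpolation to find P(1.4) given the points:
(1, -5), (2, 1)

Lagrange interpolation formula:
P(x) = Σ yᵢ × Lᵢ(x)
where Lᵢ(x) = Π_{j≠i} (x - xⱼ)/(xᵢ - xⱼ)

L_0(1.4) = (1.4 - 2)/(1 - 2) = 0.600000
L_1(1.4) = (1.4 - 1)/(2 - 1) = 0.400000

P(1.4) = (-5)×L_0(1.4) + 1×L_1(1.4)
P(1.4) = -2.600000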